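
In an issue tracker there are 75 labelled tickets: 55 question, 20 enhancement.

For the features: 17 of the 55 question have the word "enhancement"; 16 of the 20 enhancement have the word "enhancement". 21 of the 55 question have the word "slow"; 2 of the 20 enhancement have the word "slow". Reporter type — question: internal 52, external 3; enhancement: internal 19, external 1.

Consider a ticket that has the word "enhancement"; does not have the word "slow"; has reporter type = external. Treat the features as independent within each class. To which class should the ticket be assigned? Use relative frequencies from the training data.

enhancement

question: (55/75) × (17/55) × (34/55) × (3/55) ≈ 0.00764298
enhancement: (20/75) × (16/20) × (18/20) × (1/20) = 0.0096
Highest score → enhancement.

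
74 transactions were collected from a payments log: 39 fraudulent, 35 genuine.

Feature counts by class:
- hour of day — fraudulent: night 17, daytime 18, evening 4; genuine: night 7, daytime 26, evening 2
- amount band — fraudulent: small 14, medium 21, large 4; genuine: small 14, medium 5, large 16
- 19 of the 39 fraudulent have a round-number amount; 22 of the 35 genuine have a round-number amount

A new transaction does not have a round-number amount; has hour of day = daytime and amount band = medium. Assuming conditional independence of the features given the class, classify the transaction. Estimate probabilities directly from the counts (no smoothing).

fraudulent: (39/74) × (18/39) × (21/39) × (20/39) ≈ 0.0671678
genuine: (35/74) × (26/35) × (5/35) × (13/35) ≈ 0.0186431
Highest score → fraudulent.

fraudulent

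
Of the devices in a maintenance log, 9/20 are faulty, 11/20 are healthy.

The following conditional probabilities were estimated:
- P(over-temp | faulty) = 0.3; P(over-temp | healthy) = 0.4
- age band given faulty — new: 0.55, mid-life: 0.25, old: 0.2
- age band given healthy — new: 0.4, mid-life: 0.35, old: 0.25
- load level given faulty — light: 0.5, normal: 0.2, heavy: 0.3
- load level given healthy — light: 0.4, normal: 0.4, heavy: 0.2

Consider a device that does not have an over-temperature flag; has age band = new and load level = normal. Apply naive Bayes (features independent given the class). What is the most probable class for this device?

healthy

faulty: 0.45 × (1−0.3) × 0.55 × 0.2 = 0.03465
healthy: 0.55 × (1−0.4) × 0.4 × 0.4 = 0.0528
Highest score → healthy.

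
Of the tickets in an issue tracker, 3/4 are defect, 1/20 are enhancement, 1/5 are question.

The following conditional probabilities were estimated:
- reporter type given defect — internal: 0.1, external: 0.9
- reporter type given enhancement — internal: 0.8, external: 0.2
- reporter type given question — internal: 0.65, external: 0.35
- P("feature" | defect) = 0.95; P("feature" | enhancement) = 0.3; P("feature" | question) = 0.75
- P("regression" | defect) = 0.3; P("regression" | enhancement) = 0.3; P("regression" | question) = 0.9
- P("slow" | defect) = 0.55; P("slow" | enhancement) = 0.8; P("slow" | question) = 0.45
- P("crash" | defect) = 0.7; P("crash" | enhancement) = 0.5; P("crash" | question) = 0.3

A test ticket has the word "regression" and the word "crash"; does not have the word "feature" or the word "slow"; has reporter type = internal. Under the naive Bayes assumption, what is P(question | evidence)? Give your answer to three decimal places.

defect: 0.75 × 0.1 × (1−0.95) × 0.3 × (1−0.55) × 0.7 = 0.000354375
enhancement: 0.05 × 0.8 × (1−0.3) × 0.3 × (1−0.8) × 0.5 = 0.00084
question: 0.2 × 0.65 × (1−0.75) × 0.9 × (1−0.45) × 0.3 = 0.00482625
P(question | x) = 0.00482625 / 0.006020625 ≈ 0.802

0.802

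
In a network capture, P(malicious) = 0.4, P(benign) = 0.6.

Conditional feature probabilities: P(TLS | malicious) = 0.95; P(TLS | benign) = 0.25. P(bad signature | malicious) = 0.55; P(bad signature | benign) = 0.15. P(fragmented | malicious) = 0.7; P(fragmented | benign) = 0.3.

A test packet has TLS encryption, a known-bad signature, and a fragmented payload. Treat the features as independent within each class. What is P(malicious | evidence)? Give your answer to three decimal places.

0.956

malicious: 0.4 × 0.95 × 0.55 × 0.7 = 0.1463
benign: 0.6 × 0.25 × 0.15 × 0.3 = 0.00675
P(malicious | x) = 0.1463 / 0.15305 ≈ 0.956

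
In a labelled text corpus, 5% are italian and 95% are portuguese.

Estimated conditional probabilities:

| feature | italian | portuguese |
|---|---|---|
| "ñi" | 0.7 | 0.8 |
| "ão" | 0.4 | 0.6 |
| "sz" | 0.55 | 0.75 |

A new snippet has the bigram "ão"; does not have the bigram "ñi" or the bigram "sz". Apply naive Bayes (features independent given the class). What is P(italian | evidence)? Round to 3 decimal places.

0.087

italian: 0.05 × (1−0.7) × 0.4 × (1−0.55) = 0.0027
portuguese: 0.95 × (1−0.8) × 0.6 × (1−0.75) = 0.0285
P(italian | x) = 0.0027 / 0.0312 ≈ 0.087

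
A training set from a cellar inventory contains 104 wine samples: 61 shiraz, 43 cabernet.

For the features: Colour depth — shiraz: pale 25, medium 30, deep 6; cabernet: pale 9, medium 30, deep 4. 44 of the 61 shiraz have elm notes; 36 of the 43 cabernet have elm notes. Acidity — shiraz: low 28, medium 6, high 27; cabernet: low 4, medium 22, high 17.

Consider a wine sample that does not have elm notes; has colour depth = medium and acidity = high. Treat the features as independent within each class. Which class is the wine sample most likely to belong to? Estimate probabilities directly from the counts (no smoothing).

shiraz

shiraz: (61/104) × (30/61) × (17/61) × (27/61) ≈ 0.0355829
cabernet: (43/104) × (30/43) × (7/43) × (17/43) ≈ 0.0185651
Highest score → shiraz.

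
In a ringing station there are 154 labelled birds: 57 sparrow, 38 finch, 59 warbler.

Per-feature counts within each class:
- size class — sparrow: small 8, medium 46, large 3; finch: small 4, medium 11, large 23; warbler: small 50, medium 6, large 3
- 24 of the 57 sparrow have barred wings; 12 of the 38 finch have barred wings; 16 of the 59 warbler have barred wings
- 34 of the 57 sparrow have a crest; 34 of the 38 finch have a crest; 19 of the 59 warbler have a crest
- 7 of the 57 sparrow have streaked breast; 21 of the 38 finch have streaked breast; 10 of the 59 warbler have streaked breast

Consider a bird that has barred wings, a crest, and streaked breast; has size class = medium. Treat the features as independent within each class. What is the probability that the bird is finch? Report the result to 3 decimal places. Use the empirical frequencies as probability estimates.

0.533

sparrow: (57/154) × (46/57) × (24/57) × (34/57) × (7/57) ≈ 0.00921299
finch: (38/154) × (11/38) × (12/38) × (34/38) × (21/38) ≈ 0.0111532
warbler: (59/154) × (6/59) × (16/59) × (19/59) × (10/59) ≈ 0.000576698
P(finch | x) = 0.0111532 / 0.020942888 ≈ 0.533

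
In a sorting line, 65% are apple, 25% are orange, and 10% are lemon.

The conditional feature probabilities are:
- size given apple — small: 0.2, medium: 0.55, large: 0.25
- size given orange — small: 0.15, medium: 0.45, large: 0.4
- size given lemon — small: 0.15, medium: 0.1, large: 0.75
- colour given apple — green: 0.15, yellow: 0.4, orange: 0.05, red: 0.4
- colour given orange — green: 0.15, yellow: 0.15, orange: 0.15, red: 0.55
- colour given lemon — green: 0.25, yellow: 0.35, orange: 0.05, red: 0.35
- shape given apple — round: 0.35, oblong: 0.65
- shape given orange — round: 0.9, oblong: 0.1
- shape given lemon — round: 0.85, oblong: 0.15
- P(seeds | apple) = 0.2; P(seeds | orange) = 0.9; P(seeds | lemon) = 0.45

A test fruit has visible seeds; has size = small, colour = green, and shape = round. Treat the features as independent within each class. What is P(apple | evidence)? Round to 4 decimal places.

apple: 0.65 × 0.2 × 0.15 × 0.35 × 0.2 = 0.001365
orange: 0.25 × 0.15 × 0.15 × 0.9 × 0.9 = 0.00455625
lemon: 0.1 × 0.15 × 0.25 × 0.85 × 0.45 = 0.001434375
P(apple | x) = 0.001365 / 0.007355625 ≈ 0.1856

0.1856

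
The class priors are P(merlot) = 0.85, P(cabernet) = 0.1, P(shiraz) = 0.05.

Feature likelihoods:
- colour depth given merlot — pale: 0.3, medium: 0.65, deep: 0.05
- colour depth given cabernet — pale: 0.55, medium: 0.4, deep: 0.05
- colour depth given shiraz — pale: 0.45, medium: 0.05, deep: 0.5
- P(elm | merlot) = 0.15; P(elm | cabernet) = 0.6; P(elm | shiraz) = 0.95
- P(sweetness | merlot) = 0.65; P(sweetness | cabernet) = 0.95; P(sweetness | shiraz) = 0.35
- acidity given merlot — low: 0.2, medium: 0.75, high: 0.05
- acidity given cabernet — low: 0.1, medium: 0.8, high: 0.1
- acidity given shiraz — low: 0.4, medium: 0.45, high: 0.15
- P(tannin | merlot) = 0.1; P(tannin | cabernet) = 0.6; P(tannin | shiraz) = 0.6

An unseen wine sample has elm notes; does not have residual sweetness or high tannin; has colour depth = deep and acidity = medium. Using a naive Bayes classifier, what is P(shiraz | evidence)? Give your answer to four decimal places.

0.6413

merlot: 0.85 × 0.05 × 0.15 × (1−0.65) × 0.75 × (1−0.1) = 0.00150609375
cabernet: 0.1 × 0.05 × 0.6 × (1−0.95) × 0.8 × (1−0.6) = 0.000048
shiraz: 0.05 × 0.5 × 0.95 × (1−0.35) × 0.45 × (1−0.6) = 0.00277875
P(shiraz | x) = 0.00277875 / 0.00433284375 ≈ 0.6413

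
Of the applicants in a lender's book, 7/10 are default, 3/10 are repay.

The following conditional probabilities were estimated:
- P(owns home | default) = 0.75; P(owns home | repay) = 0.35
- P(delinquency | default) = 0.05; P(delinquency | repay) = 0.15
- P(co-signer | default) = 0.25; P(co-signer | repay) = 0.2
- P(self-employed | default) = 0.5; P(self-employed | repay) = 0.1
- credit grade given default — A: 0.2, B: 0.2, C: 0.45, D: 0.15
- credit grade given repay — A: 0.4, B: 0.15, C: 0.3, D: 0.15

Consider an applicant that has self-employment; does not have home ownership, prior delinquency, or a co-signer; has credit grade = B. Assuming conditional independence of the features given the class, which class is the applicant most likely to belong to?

default

default: 0.7 × (1−0.75) × (1−0.05) × (1−0.25) × 0.5 × 0.2 = 0.01246875
repay: 0.3 × (1−0.35) × (1−0.15) × (1−0.2) × 0.1 × 0.15 = 0.001989
Highest score → default.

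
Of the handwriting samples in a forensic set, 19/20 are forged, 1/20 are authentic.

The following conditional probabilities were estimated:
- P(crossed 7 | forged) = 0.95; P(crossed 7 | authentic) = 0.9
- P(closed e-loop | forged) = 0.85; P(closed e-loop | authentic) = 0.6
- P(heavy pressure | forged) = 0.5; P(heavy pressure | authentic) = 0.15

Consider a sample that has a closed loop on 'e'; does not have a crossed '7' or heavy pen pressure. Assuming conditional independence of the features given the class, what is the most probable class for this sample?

forged

forged: 0.95 × (1−0.95) × 0.85 × (1−0.5) = 0.0201875
authentic: 0.05 × (1−0.9) × 0.6 × (1−0.15) = 0.00255
Highest score → forged.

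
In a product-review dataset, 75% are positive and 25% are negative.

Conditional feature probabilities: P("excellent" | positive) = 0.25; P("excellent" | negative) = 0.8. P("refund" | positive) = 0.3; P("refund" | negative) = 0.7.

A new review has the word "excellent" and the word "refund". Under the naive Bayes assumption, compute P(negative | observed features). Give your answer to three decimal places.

positive: 0.75 × 0.25 × 0.3 = 0.05625
negative: 0.25 × 0.8 × 0.7 = 0.14
P(negative | x) = 0.14 / 0.19625 ≈ 0.713

0.713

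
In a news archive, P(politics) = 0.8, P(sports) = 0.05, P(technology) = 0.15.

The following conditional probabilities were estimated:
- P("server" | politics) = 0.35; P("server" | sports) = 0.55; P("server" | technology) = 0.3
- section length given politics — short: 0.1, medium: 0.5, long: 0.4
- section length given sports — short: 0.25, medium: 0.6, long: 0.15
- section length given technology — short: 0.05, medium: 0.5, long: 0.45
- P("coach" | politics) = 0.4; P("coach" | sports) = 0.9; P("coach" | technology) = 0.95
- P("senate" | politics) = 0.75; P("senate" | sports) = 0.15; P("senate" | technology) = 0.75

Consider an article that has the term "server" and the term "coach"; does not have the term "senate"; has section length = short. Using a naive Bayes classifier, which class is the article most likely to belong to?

politics: 0.8 × 0.35 × 0.1 × 0.4 × (1−0.75) = 0.0028
sports: 0.05 × 0.55 × 0.25 × 0.9 × (1−0.15) = 0.005259375
technology: 0.15 × 0.3 × 0.05 × 0.95 × (1−0.75) = 0.000534375
Highest score → sports.

sports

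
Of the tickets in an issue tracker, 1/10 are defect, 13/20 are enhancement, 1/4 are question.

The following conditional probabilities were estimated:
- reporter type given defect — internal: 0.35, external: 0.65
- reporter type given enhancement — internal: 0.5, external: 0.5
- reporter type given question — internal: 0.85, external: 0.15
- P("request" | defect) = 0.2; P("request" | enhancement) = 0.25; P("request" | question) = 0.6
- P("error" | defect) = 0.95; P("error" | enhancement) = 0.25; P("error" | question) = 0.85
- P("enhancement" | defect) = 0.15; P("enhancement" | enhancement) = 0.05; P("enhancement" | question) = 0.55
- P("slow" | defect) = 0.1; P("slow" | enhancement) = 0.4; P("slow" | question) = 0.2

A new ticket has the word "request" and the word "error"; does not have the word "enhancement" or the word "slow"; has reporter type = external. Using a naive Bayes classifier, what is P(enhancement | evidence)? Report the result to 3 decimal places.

defect: 0.1 × 0.65 × 0.2 × 0.95 × (1−0.15) × (1−0.1) = 0.00944775
enhancement: 0.65 × 0.5 × 0.25 × 0.25 × (1−0.05) × (1−0.4) = 0.011578125
question: 0.25 × 0.15 × 0.6 × 0.85 × (1−0.55) × (1−0.2) = 0.006885
P(enhancement | x) = 0.011578125 / 0.027910875 ≈ 0.415

0.415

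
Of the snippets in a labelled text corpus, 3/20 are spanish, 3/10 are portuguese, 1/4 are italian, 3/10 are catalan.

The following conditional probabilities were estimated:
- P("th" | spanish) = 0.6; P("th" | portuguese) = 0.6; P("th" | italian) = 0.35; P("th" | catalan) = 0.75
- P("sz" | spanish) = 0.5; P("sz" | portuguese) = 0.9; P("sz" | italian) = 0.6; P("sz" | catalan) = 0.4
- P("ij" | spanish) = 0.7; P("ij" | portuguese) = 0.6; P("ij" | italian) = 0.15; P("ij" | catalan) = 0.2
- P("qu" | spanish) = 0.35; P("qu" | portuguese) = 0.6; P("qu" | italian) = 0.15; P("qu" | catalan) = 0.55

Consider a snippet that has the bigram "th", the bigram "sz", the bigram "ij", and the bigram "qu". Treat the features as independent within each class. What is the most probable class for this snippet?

portuguese

spanish: 0.15 × 0.6 × 0.5 × 0.7 × 0.35 = 0.011025
portuguese: 0.3 × 0.6 × 0.9 × 0.6 × 0.6 = 0.05832
italian: 0.25 × 0.35 × 0.6 × 0.15 × 0.15 = 0.00118125
catalan: 0.3 × 0.75 × 0.4 × 0.2 × 0.55 = 0.0099
Highest score → portuguese.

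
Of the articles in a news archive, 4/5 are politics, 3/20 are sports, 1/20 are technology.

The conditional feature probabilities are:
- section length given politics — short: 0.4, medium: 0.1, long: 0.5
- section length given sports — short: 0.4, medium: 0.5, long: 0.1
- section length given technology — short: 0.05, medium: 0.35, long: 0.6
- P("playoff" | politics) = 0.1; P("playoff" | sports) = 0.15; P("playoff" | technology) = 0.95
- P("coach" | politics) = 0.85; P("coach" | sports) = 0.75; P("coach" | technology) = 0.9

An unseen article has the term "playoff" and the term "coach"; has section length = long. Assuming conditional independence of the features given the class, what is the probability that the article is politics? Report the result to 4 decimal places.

0.5543

politics: 0.8 × 0.5 × 0.1 × 0.85 = 0.034
sports: 0.15 × 0.1 × 0.15 × 0.75 = 0.0016875
technology: 0.05 × 0.6 × 0.95 × 0.9 = 0.02565
P(politics | x) = 0.034 / 0.0613375 ≈ 0.5543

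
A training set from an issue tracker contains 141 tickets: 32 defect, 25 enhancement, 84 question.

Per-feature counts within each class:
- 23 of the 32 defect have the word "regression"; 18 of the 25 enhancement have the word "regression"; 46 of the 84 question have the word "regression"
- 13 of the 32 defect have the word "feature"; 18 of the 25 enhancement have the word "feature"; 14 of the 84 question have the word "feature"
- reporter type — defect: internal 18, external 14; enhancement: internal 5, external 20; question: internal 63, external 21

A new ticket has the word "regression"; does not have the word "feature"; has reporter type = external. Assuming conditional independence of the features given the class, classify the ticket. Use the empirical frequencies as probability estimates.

question

defect: (32/141) × (23/32) × (19/32) × (14/32) ≈ 0.0423731
enhancement: (25/141) × (18/25) × (7/25) × (20/25) ≈ 0.0285957
question: (84/141) × (46/84) × (70/84) × (21/84) ≈ 0.0679669
Highest score → question.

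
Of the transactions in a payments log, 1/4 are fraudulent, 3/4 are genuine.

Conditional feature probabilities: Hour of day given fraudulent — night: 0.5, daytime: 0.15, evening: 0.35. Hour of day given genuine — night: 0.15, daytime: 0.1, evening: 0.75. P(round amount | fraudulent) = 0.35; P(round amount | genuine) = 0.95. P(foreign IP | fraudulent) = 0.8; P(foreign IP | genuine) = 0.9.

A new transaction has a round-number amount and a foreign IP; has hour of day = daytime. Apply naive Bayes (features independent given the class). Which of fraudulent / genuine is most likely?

genuine

fraudulent: 0.25 × 0.15 × 0.35 × 0.8 = 0.0105
genuine: 0.75 × 0.1 × 0.95 × 0.9 = 0.064125
Highest score → genuine.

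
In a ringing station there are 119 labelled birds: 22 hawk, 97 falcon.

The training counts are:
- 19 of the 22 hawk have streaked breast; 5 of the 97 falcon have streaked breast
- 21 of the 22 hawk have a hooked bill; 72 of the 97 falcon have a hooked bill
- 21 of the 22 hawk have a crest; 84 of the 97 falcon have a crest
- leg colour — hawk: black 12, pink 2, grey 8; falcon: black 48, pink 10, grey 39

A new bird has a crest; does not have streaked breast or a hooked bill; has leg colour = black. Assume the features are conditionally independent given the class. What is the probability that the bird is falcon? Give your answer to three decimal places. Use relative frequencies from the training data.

hawk: (22/119) × (3/22) × (1/22) × (21/22) × (12/22) ≈ 0.000596632
falcon: (97/119) × (92/97) × (25/97) × (84/97) × (48/97) ≈ 0.0853859
P(falcon | x) = 0.0853859 / 0.085982532 ≈ 0.993

0.993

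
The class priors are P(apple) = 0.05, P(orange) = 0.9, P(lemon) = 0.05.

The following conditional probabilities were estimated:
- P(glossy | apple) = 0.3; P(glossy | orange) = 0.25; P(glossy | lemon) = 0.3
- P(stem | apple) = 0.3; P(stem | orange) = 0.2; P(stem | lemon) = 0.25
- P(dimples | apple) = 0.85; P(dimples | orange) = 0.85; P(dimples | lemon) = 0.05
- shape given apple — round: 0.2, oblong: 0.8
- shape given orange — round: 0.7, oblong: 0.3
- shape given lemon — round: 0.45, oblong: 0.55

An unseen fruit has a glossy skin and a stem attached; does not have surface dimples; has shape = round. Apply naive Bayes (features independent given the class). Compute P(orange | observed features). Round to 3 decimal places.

0.731

apple: 0.05 × 0.3 × 0.3 × (1−0.85) × 0.2 = 0.000135
orange: 0.9 × 0.25 × 0.2 × (1−0.85) × 0.7 = 0.004725
lemon: 0.05 × 0.3 × 0.25 × (1−0.05) × 0.45 = 0.001603125
P(orange | x) = 0.004725 / 0.006463125 ≈ 0.731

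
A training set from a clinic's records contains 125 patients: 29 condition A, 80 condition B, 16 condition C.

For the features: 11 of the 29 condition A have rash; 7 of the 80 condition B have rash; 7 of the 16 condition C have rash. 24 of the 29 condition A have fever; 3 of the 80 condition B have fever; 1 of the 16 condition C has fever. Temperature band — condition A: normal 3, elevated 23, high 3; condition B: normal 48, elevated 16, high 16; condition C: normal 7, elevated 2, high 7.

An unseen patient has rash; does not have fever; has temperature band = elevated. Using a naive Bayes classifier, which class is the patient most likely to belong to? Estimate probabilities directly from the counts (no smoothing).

condition A: (29/125) × (11/29) × (5/29) × (23/29) ≈ 0.0120333
condition B: (80/125) × (7/80) × (77/80) × (16/80) = 0.01078
condition C: (16/125) × (7/16) × (15/16) × (2/16) = 0.0065625
Highest score → condition A.

condition A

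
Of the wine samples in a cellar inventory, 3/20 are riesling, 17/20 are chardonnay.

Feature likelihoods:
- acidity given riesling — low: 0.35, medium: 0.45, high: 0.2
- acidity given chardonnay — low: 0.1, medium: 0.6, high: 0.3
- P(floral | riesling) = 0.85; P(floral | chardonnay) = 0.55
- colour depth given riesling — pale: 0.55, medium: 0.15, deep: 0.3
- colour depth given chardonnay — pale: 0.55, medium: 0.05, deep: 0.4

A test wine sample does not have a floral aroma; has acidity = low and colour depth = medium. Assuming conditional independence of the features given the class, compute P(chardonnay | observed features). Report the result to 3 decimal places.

0.618

riesling: 0.15 × 0.35 × (1−0.85) × 0.15 = 0.00118125
chardonnay: 0.85 × 0.1 × (1−0.55) × 0.05 = 0.0019125
P(chardonnay | x) = 0.0019125 / 0.00309375 ≈ 0.618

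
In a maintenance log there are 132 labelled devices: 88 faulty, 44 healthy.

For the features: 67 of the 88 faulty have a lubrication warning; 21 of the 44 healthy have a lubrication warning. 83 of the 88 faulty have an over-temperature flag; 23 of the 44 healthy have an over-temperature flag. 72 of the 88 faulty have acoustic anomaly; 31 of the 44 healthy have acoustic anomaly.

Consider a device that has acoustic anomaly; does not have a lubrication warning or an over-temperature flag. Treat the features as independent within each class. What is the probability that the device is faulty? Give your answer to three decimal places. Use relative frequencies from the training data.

0.112

faulty: (88/132) × (21/88) × (5/88) × (72/88) ≈ 0.00739576
healthy: (44/132) × (23/44) × (21/44) × (31/44) ≈ 0.0585908
P(faulty | x) = 0.00739576 / 0.06598656 ≈ 0.112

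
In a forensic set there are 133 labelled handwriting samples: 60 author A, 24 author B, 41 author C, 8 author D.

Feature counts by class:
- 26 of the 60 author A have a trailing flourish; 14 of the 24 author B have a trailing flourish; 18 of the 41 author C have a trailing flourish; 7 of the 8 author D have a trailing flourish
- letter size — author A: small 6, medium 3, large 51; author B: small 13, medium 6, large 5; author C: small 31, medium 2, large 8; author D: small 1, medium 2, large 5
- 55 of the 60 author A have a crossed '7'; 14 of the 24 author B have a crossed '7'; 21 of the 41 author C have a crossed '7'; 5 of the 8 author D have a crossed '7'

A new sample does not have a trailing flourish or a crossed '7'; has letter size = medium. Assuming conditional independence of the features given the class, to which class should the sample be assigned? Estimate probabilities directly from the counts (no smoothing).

author A: (60/133) × (34/60) × (3/60) × (5/60) ≈ 0.00106516
author B: (24/133) × (10/24) × (6/24) × (10/24) ≈ 0.00783208
author C: (41/133) × (23/41) × (2/41) × (20/41) ≈ 0.00411499
author D: (8/133) × (1/8) × (2/8) × (3/8) ≈ 0.000704887
Highest score → author B.

author B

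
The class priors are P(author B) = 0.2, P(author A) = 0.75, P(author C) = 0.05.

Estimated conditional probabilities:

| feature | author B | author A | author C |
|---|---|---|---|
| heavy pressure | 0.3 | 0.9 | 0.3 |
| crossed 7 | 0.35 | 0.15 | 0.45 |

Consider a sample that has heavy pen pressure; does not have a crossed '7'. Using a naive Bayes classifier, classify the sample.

author B: 0.2 × 0.3 × (1−0.35) = 0.039
author A: 0.75 × 0.9 × (1−0.15) = 0.57375
author C: 0.05 × 0.3 × (1−0.45) = 0.00825
Highest score → author A.

author A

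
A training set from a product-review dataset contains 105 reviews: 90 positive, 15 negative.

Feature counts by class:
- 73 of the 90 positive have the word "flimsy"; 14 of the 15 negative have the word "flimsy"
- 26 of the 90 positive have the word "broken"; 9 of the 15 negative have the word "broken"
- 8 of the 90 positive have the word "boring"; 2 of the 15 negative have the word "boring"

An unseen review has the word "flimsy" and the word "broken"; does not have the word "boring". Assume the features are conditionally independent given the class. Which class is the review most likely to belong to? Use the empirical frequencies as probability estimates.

positive

positive: (90/105) × (73/90) × (26/90) × (82/90) ≈ 0.182994
negative: (15/105) × (14/15) × (9/15) × (13/15) ≈ 0.0693333
Highest score → positive.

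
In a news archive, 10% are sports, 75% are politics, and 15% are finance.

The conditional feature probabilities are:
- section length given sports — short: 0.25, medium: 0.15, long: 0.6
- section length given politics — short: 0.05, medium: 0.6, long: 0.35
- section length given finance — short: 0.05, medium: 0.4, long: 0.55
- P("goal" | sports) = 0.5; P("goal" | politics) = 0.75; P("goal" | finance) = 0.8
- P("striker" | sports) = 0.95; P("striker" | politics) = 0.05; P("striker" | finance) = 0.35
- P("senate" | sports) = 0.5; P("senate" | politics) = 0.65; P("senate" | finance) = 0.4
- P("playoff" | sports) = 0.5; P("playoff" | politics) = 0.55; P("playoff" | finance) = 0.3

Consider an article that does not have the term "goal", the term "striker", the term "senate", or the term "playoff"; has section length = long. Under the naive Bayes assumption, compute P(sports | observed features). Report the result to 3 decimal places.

sports: 0.1 × 0.6 × (1−0.5) × (1−0.95) × (1−0.5) × (1−0.5) = 0.000375
politics: 0.75 × 0.35 × (1−0.75) × (1−0.05) × (1−0.65) × (1−0.55) = 0.009819140625
finance: 0.15 × 0.55 × (1−0.8) × (1−0.35) × (1−0.4) × (1−0.3) = 0.0045045
P(sports | x) = 0.000375 / 0.014698640625 ≈ 0.026

0.026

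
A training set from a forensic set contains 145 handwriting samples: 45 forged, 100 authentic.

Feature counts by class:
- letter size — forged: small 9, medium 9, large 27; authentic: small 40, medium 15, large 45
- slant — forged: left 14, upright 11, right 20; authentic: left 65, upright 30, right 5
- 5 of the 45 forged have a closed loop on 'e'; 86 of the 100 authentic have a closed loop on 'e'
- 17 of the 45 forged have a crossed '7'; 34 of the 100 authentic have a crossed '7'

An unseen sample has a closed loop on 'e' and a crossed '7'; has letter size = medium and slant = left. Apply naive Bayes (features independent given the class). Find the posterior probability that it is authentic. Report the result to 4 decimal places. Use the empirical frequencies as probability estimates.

0.9604

forged: (45/145) × (9/45) × (14/45) × (5/45) × (17/45) ≈ 0.000810558
authentic: (100/145) × (15/100) × (65/100) × (86/100) × (34/100) ≈ 0.0196614
P(authentic | x) = 0.0196614 / 0.020471958 ≈ 0.9604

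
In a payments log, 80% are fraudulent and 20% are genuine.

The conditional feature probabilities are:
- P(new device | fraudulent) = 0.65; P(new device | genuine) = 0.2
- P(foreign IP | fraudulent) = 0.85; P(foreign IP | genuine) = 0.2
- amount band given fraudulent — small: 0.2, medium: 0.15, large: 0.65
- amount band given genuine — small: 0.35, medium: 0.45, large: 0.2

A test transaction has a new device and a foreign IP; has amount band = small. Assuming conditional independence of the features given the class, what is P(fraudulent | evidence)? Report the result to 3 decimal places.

0.969

fraudulent: 0.8 × 0.65 × 0.85 × 0.2 = 0.0884
genuine: 0.2 × 0.2 × 0.2 × 0.35 = 0.0028
P(fraudulent | x) = 0.0884 / 0.0912 ≈ 0.969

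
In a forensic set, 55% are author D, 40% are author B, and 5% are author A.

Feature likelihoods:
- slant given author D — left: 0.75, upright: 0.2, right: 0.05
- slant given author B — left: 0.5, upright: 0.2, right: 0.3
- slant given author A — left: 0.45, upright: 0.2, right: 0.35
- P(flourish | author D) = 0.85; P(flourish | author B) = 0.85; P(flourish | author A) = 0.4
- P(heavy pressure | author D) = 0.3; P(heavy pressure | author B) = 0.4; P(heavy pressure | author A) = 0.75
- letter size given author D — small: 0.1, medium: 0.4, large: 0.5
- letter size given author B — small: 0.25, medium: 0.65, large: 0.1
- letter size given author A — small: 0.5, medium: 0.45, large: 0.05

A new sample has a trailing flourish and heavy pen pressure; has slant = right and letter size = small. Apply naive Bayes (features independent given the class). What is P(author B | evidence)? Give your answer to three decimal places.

0.754

author D: 0.55 × 0.05 × 0.85 × 0.3 × 0.1 = 0.00070125
author B: 0.4 × 0.3 × 0.85 × 0.4 × 0.25 = 0.0102
author A: 0.05 × 0.35 × 0.4 × 0.75 × 0.5 = 0.002625
P(author B | x) = 0.0102 / 0.01352625 ≈ 0.754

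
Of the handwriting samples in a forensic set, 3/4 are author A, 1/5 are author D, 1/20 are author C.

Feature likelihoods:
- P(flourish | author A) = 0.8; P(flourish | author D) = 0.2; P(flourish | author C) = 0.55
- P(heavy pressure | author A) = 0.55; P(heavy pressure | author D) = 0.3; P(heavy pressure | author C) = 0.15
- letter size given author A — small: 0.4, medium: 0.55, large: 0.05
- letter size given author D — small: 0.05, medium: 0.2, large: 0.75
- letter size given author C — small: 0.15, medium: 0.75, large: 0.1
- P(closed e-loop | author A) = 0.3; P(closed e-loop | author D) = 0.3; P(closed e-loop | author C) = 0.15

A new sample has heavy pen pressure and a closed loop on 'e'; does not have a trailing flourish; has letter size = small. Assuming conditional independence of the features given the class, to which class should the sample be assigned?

author A

author A: 0.75 × (1−0.8) × 0.55 × 0.4 × 0.3 = 0.0099
author D: 0.2 × (1−0.2) × 0.3 × 0.05 × 0.3 = 0.00072
author C: 0.05 × (1−0.55) × 0.15 × 0.15 × 0.15 = 0.0000759375
Highest score → author A.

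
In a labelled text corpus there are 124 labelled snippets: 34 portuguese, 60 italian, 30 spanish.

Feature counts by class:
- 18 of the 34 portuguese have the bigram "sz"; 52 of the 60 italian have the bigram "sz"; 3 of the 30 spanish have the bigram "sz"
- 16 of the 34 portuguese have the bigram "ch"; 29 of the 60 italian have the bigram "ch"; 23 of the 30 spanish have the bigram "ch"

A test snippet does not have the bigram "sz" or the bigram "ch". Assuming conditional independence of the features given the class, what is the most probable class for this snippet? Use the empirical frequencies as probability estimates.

portuguese: (34/124) × (16/34) × (18/34) ≈ 0.0683112
italian: (60/124) × (8/60) × (31/60) ≈ 0.0333333
spanish: (30/124) × (27/30) × (7/30) ≈ 0.0508065
Highest score → portuguese.

portuguese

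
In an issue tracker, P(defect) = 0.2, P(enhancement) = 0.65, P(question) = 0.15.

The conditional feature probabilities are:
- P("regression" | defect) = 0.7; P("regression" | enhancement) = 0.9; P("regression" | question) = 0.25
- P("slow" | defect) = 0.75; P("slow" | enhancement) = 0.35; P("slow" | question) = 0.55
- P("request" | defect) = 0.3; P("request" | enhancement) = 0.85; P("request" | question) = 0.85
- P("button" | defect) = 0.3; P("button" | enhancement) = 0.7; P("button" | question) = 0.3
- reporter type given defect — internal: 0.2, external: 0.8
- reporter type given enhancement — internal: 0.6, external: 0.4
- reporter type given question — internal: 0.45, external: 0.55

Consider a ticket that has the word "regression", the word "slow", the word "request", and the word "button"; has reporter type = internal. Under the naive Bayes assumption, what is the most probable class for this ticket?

defect: 0.2 × 0.7 × 0.75 × 0.3 × 0.3 × 0.2 = 0.00189
enhancement: 0.65 × 0.9 × 0.35 × 0.85 × 0.7 × 0.6 = 0.07309575
question: 0.15 × 0.25 × 0.55 × 0.85 × 0.3 × 0.45 = 0.00236671875
Highest score → enhancement.

enhancement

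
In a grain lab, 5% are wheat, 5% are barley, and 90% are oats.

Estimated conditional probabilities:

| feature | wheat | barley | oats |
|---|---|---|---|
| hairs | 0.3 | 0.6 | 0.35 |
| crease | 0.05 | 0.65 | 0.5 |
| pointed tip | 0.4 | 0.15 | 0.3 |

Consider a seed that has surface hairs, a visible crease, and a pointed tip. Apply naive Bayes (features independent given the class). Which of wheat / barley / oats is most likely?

wheat: 0.05 × 0.3 × 0.05 × 0.4 = 0.0003
barley: 0.05 × 0.6 × 0.65 × 0.15 = 0.002925
oats: 0.9 × 0.35 × 0.5 × 0.3 = 0.04725
Highest score → oats.

oats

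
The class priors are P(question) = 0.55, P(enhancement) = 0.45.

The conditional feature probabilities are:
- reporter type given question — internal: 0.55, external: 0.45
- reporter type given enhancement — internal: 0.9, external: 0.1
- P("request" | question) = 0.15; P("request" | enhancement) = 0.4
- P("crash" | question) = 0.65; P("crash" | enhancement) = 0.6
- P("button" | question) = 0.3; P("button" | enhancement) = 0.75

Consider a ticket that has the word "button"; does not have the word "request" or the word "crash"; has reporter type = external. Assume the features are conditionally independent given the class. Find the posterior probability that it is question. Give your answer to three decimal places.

0.732

question: 0.55 × 0.45 × (1−0.15) × (1−0.65) × 0.3 = 0.022089375
enhancement: 0.45 × 0.1 × (1−0.4) × (1−0.6) × 0.75 = 0.0081
P(question | x) = 0.022089375 / 0.030189375 ≈ 0.732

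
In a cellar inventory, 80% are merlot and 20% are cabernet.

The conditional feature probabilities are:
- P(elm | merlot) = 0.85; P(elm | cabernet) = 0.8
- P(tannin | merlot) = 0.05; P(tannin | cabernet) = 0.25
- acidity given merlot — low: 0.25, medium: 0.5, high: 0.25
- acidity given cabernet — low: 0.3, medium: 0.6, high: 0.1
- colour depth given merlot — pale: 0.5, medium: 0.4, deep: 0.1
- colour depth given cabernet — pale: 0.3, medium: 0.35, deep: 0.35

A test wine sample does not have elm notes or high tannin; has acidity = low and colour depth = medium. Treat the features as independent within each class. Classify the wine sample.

merlot: 0.8 × (1−0.85) × (1−0.05) × 0.25 × 0.4 = 0.0114
cabernet: 0.2 × (1−0.8) × (1−0.25) × 0.3 × 0.35 = 0.00315
Highest score → merlot.

merlot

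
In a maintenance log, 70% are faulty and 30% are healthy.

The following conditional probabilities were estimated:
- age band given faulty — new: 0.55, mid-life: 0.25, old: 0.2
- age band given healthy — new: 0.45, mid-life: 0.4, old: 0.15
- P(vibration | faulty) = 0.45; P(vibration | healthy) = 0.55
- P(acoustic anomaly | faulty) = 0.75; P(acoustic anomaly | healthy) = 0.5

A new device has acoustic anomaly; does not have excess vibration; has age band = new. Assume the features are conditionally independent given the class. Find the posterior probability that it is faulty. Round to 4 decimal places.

faulty: 0.7 × 0.55 × (1−0.45) × 0.75 = 0.1588125
healthy: 0.3 × 0.45 × (1−0.55) × 0.5 = 0.030375
P(faulty | x) = 0.1588125 / 0.1891875 ≈ 0.8394

0.8394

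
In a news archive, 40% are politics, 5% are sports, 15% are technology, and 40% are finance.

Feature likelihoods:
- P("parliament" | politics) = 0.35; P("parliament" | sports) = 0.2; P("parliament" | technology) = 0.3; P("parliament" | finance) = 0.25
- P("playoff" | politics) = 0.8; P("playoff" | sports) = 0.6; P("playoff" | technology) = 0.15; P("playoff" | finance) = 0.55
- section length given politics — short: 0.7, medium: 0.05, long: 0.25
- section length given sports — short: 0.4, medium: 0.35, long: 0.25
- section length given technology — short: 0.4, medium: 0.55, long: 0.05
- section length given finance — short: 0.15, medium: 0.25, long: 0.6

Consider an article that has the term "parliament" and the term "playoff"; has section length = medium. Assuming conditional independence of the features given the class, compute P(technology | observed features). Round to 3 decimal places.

politics: 0.4 × 0.35 × 0.8 × 0.05 = 0.0056
sports: 0.05 × 0.2 × 0.6 × 0.35 = 0.0021
technology: 0.15 × 0.3 × 0.15 × 0.55 = 0.0037125
finance: 0.4 × 0.25 × 0.55 × 0.25 = 0.01375
P(technology | x) = 0.0037125 / 0.0251625 ≈ 0.148

0.148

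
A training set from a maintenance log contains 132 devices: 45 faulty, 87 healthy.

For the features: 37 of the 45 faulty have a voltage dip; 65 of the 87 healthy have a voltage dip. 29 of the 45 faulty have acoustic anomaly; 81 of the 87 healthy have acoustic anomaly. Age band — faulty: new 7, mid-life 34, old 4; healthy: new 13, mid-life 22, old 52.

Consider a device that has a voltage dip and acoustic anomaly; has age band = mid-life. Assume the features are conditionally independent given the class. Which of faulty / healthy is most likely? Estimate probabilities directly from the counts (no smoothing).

faulty

faulty: (45/132) × (37/45) × (29/45) × (34/45) ≈ 0.136483
healthy: (87/132) × (65/87) × (81/87) × (22/87) ≈ 0.115933
Highest score → faulty.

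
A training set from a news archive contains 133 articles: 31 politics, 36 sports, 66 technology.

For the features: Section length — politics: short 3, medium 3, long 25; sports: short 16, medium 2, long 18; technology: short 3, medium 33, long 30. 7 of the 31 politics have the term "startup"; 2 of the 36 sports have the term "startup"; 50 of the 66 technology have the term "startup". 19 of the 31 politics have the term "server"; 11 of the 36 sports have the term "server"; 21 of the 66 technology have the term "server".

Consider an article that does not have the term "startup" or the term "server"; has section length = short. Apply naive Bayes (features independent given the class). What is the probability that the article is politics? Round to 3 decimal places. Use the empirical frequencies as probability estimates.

0.076

politics: (31/133) × (3/31) × (24/31) × (12/31) ≈ 0.00675988
sports: (36/133) × (16/36) × (34/36) × (25/36) ≈ 0.078901
technology: (66/133) × (3/66) × (16/66) × (45/66) ≈ 0.00372833
P(politics | x) = 0.00675988 / 0.08938921 ≈ 0.076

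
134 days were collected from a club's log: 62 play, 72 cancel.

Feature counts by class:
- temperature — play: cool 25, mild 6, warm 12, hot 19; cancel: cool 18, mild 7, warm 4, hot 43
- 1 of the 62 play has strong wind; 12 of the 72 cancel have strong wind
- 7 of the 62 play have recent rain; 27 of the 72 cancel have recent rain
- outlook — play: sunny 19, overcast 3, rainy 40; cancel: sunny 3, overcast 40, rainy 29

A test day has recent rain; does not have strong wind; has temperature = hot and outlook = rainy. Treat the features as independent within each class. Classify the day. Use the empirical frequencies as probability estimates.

play: (62/134) × (19/62) × (61/62) × (7/62) × (40/62) ≈ 0.0101616
cancel: (72/134) × (43/72) × (60/72) × (27/72) × (29/72) ≈ 0.0403905
Highest score → cancel.

cancel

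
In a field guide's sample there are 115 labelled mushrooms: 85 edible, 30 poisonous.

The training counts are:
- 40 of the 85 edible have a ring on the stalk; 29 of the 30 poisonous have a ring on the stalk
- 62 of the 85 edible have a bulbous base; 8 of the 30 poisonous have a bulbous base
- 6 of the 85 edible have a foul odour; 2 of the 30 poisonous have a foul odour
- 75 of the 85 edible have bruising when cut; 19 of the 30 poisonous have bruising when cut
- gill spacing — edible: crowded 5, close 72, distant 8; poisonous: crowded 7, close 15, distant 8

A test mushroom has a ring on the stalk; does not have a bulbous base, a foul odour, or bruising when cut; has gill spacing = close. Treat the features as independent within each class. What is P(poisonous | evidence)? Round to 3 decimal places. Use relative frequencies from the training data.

0.784

edible: (85/115) × (40/85) × (23/85) × (79/85) × (10/85) × (72/85) ≈ 0.00871714
poisonous: (30/115) × (29/30) × (22/30) × (28/30) × (11/30) × (15/30) ≈ 0.0316432
P(poisonous | x) = 0.0316432 / 0.04036034 ≈ 0.784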